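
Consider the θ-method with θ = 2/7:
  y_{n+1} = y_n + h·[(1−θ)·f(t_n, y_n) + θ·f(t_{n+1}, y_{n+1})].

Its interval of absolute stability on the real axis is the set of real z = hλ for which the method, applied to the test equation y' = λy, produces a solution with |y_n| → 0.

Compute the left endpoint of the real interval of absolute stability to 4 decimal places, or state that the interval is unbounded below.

Set f=λy, z=hλ:
  y_{n+1} = y_n + z·[5/7·y_n + 2/7·y_{n+1}] ⇒ (1 − 2/7z)y_{n+1} = (1 + 5/7z)y_n
  ⇒ R(z) = (1 + 5/7z)/(1 − 2/7z).

Solve |R(x)|<1 on ℝ⁻.
x=-0.87: |R|=0.3032
R=−1: 1+5/7x = −1+2/7x ⇒ -3/7x=2 ⇒ x=2/(-3/7)=-4.6667
Confirm numerically:
  x=-4.009: |R|=0.86862 <1
  x=-3.776: |R|=0.81638 <1
  x=-2.816: |R|=0.56048 <1
  x=-2.005: |R|=0.27475 <1
  x=-5.130: |R|=1.08053 >1
  x=-4.991: |R|=1.05730 >1
  x=-4.912: |R|=1.04375 >1
So |R|<1 on (-4.6667, 0).

z* = -4.6667.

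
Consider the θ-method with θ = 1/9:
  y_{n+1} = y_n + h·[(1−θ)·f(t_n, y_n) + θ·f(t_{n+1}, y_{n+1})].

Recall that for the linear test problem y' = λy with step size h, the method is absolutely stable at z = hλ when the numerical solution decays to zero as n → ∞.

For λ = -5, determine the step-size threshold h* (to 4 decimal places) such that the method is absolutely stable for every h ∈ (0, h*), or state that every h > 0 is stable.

On y'=λy, z=hλ:
  y_{n+1} = y_n + z·[8/9·y_n + 1/9·y_{n+1}] ⇒ (1 − 1/9z)y_{n+1} = (1 + 8/9z)y_n
  Hence R(z) = (1 + 8/9z)/(1 − 1/9z).

Need |R(x)|<1, x<0.
x=-1.79: |R|=0.4930
R=−1: 1+8/9x = −1+1/9x ⇒ -7/9x=2 ⇒ x=2/(-7/9)=-2.5714
Confirm numerically:
  x=-2.546: |R|=0.98458 <1
  x=-2.003: |R|=0.63837 <1
  x=-1.732: |R|=0.45248 <1
  x=-2.694: |R|=1.07337 >1
  x=-2.647: |R|=1.04542 >1
Interval (-2.5714, 0).

(-2.5714,0); λ=-5 ⇒ h* = (18/7)/5 = 0.5143.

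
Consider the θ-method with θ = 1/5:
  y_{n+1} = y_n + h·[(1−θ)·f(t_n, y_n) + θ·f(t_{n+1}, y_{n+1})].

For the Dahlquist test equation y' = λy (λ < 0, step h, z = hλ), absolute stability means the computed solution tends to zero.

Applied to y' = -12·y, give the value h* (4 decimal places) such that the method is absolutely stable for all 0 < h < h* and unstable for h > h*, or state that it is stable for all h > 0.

With y'=λy (z=hλ):
  y_{n+1} = y_n + z·[4/5·y_n + 1/5·y_{n+1}] ⇒ (1 − 1/5z)y_{n+1} = (1 + 4/5z)y_n
  Hence R(z) = (1 + 4/5z)/(1 − 1/5z).

Solve |R(x)|<1 on ℝ⁻.
x=-0.55: |R|=0.5045
R=−1: 1+4/5x = −1+1/5x ⇒ -3/5x=2 ⇒ x=2/(-3/5)=-3.3333
Confirm numerically:
  x=-2.563: |R|=0.69443 <1
  x=-2.158: |R|=0.50740 <1
  x=-1.727: |R|=0.28363 <1
  x=-3.835: |R|=1.17035 >1
  x=-3.561: |R|=1.07978 >1
Interval (-3.3333, 0).

(-3.3333,0); λ=-12 ⇒ h* = (10/3)/12 = 0.2778.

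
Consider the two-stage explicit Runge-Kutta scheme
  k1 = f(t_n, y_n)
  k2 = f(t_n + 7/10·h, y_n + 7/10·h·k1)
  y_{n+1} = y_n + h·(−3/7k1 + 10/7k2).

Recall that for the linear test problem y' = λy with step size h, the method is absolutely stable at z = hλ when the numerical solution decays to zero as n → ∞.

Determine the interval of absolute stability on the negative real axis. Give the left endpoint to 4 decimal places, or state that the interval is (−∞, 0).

On y'=λy, z=hλ:
  k1=λy_n ⇒ h·k1=z·y_n;  k2=λ(1+7/10z)y_n ⇒ h·k2=z(1+7/10z)y_n
  y_{n+1}/y_n = 1 − 3/7z + 10/7z(1+7/10z) = 1 + z + z²
  Hence R(z) = 1 + z + z².

Need |R(x)|<1, x<0.
x=-0.41: |R|=0.7581
R=1: x+1x²=0 ⇒ x=−1=-1.0000; min R=1−1/(4·1)=0.7500>−1
Confirm numerically:
  x=-0.850: |R|=0.87250 <1
  x=-0.779: |R|=0.82784 <1
  x=-0.508: |R|=0.75006 <1
  x=-0.432: |R|=0.75462 <1
  x=-1.411: |R|=1.57992 >1
  x=-1.379: |R|=1.52264 >1
  x=-1.041: |R|=1.04268 >1
Stable set (-1.0000, 0).

(-1.0000, 0).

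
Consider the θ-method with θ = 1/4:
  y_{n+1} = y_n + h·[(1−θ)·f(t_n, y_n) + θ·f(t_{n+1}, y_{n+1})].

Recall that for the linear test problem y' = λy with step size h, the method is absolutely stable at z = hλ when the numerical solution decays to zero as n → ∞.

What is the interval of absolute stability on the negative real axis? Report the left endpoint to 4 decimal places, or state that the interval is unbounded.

On y'=λy, z=hλ:
  y_{n+1} = y_n + z·[3/4·y_n + 1/4·y_{n+1}] ⇒ (1 − 1/4z)y_{n+1} = (1 + 3/4z)y_n
  R(z) = (1 + 3/4z)/(1 − 1/4z).

Need |R(x)|<1, x<0.
x=-1.64: |R|=0.1631
R=−1: 1+3/4x = −1+1/4x ⇒ -1/2x=2 ⇒ x=2/(-1/2)=-4.0000
Confirm numerically:
  x=-3.953: |R|=0.98818 <1
  x=-3.881: |R|=0.96980 <1
  x=-2.763: |R|=0.63419 <1
  x=-1.640: |R|=0.16312 <1
  x=-4.476: |R|=1.11232 >1
  x=-4.373: |R|=1.08910 >1
  x=-4.307: |R|=1.07391 >1
Interval (-4.0000, 0).

(-4.0000, 0).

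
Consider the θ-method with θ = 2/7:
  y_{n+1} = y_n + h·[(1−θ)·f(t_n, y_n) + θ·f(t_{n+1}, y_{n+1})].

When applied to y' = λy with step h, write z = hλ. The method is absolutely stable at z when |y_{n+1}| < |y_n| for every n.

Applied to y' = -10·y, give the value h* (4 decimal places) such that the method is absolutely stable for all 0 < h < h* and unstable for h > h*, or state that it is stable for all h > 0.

With y'=λy (z=hλ):
  y_{n+1} = y_n + z·[5/7·y_n + 2/7·y_{n+1}] ⇒ (1 − 2/7z)y_{n+1} = (1 + 5/7z)y_n
  Hence R(z) = (1 + 5/7z)/(1 − 2/7z).

Solve |R(x)|<1 on ℝ⁻.
x=-1.42: |R|=0.0102
R=−1: 1+5/7x = −1+2/7x ⇒ -3/7x=2 ⇒ x=2/(-3/7)=-4.6667
Confirm numerically:
  x=-4.179: |R|=0.90474 <1
  x=-3.412: |R|=0.72772 <1
  x=-3.014: |R|=0.61944 <1
  x=-5.209: |R|=1.09341 >1
  x=-5.167: |R|=1.08659 >1
  x=-5.094: |R|=1.07459 >1
So |R|<1 on (-4.6667, 0).

(-4.6667,0); λ=-10 ⇒ h* = (14/3)/10 = 0.4667.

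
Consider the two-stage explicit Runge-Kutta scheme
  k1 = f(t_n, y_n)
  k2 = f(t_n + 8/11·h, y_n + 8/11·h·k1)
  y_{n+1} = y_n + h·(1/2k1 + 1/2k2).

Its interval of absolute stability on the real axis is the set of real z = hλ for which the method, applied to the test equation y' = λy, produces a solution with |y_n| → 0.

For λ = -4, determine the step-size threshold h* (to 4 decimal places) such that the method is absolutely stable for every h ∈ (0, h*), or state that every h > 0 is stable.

(-2.7500,0); λ=-4 ⇒ h* = (11/4)/4 = 0.6875.

Test eqn y'=λy, z=hλ:
  k1=λy_n ⇒ h·k1=z·y_n;  k2=λ(1+8/11z)y_n ⇒ h·k2=z(1+8/11z)y_n
  y_{n+1}/y_n = 1 + 1/2z + 1/2z(1+8/11z) = 1 + z + 4/11z²
  so R(z) = 1 + z + 4/11z².

Solve |R(x)|<1 on ℝ⁻.
x=-1.13: |R|=0.3343
R=1: x+4/11x²=0 ⇒ x=−11/4=-2.7500; min R=1−1/(4·4/11)=0.3125>−1
Confirm numerically:
  x=-2.553: |R|=0.81711 <1
  x=-1.960: |R|=0.43695 <1
  x=-1.746: |R|=0.36255 <1
  x=-1.287: |R|=0.31532 <1
  x=-2.877: |R|=1.13287 >1
  x=-2.810: |R|=1.06131 >1
Interval (-2.7500, 0).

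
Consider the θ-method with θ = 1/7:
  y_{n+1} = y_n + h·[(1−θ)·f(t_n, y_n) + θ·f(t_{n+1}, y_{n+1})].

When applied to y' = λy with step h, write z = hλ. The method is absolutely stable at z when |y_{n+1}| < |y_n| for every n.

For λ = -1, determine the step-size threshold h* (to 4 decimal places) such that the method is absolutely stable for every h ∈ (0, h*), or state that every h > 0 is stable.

(-2.8000,0); λ=-1 ⇒ h* = (14/5)/1 = 2.8000.

With y'=λy (z=hλ):
  y_{n+1} = y_n + z·[6/7·y_n + 1/7·y_{n+1}] ⇒ (1 − 1/7z)y_{n+1} = (1 + 6/7z)y_n
  ⇒ R(z) = (1 + 6/7z)/(1 − 1/7z).

Find x<0 with |R(x)|<1.
x=-0.73: |R|=0.3389
R=−1: 1+6/7x = −1+1/7x ⇒ -5/7x=2 ⇒ x=2/(-5/7)=-2.8000
Confirm numerically:
  x=-2.577: |R|=0.88358 <1
  x=-1.969: |R|=0.53674 <1
  x=-1.947: |R|=0.52330 <1
  x=-1.318: |R|=0.10916 <1
  x=-3.134: |R|=1.16479 >1
  x=-3.007: |R|=1.10343 >1
  x=-2.833: |R|=1.01678 >1
Interval (-2.8000, 0).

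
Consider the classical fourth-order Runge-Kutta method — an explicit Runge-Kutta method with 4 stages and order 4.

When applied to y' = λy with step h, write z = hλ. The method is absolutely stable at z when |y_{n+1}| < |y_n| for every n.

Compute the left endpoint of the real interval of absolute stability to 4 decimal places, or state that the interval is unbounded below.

Set f=λy, z=hλ:
  order 4, 4-stage ⇒ R(z)=1+z+z^2/2+z^3/6+z^4/24
  (e.g. R(-1.47)=0.27559, |R|=0.27559)

Boundary: |R(x)|=1, x<0.
x=-1.47: |R|=0.2756
|R(-2.29)|=0.4764 |R(-1.93)|=0.3124 |R(-1.73)|=0.2767
Bisect:
  x_lo=-3.3117 |R|=2.1303  x_hi=-0.1780 |R|=0.8369
  mid=-1.74487 |R|=0.27824 →hi
  mid=-2.52828 |R|=0.67679 →hi
  mid=-2.91999 |R|=1.22281 →lo
  mid=-2.72413 |R|=0.91164 →hi
  mid=-2.82206 |R|=1.05686 →lo
  mid=-2.77310 |R|=0.98177 →hi
  mid=-2.79758 |R|=1.01868 →lo
  mid=-2.78534 |R|=1.00007 →lo
  mid=-2.77922 |R|=0.99088 →hi
  ...
  [-2.78534,-2.78515] ⇒ x*=-2.7853
Interval (-2.7853, 0).

left endpoint -2.7853.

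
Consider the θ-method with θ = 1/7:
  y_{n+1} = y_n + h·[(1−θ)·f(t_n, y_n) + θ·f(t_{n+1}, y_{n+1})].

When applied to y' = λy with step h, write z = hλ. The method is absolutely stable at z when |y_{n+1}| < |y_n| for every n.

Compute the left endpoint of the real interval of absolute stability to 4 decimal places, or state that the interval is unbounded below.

left endpoint -2.8000.

On y'=λy, z=hλ:
  y_{n+1} = y_n + z·[6/7·y_n + 1/7·y_{n+1}] ⇒ (1 − 1/7z)y_{n+1} = (1 + 6/7z)y_n
  so R(z) = (1 + 6/7z)/(1 − 1/7z).

Need |R(x)|<1, x<0.
x=-1.35: |R|=0.1317
R=−1: 1+6/7x = −1+1/7x ⇒ -5/7x=2 ⇒ x=2/(-5/7)=-2.8000
Confirm numerically:
  x=-2.735: |R|=0.96662 <1
  x=-2.638: |R|=0.91596 <1
  x=-2.369: |R|=0.76999 <1
  x=-1.946: |R|=0.52269 <1
  x=-3.248: |R|=1.21858 >1
  x=-3.068: |R|=1.13309 >1
  x=-2.919: |R|=1.05999 >1
Stable set (-2.8000, 0).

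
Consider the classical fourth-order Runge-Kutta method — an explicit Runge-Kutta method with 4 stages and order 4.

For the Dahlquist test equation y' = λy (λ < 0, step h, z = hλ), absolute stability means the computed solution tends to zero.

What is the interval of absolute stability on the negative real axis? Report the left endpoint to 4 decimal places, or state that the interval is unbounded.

Test eqn y'=λy, z=hλ:
  order 4, 4-stage ⇒ R(z)=1+z+z^2/2+z^3/6+z^4/24
  (e.g. R(-1.08)=0.34994, |R|=0.34994)

Solve |R(x)|<1 on ℝ⁻.
x=-1.08: |R|=0.3499
|R(-2.81)|=1.0379 |R(-2.36)|=0.5266 |R(-2.07)|=0.3592
Bisect:
  x_lo=-3.4037 |R|=2.4090  x_hi=-0.3264 |R|=0.7215
  mid=-1.86504 |R|=0.29706 →hi
  mid=-2.63435 |R|=0.79527 →hi
  mid=-3.01900 |R|=1.41346 →lo
  mid=-2.82667 |R|=1.06420 →lo
  mid=-2.73051 |R|=0.92050 →hi
  mid=-2.77859 |R|=0.98994 →hi
  mid=-2.80263 |R|=1.02646 →lo
  mid=-2.79061 |R|=1.00805 →lo
  ...
  [-2.78535,-2.78517] ⇒ x*=-2.7853
So |R|<1 on (-2.7853, 0).

(-2.7853, 0).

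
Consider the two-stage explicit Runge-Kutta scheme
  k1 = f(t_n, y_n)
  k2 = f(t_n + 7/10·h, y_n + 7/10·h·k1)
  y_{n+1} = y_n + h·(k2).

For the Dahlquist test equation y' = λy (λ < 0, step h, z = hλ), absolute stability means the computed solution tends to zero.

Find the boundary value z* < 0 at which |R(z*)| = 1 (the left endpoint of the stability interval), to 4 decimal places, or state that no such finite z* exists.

Set f=λy, z=hλ:
  k1=λy_n ⇒ h·k1=z·y_n;  k2=λ(1+7/10z)y_n ⇒ h·k2=z(1+7/10z)y_n
  y_{n+1}/y_n = 1 + z(1+7/10z) = 1 + z + 7/10z²
  ⇒ R(z) = 1 + z + 7/10z².

Need |R(x)|<1, x<0.
x=-0.88: |R|=0.6621
R=1: x+7/10x²=0 ⇒ x=−10/7=-1.4286; min R=1−1/(4·7/10)=0.6429>−1
Confirm numerically:
  x=-1.332: |R|=0.90996 <1
  x=-1.312: |R|=0.89294 <1
  x=-0.762: |R|=0.64445 <1
  x=-0.610: |R|=0.65047 <1
  x=-1.742: |R|=1.38219 >1
  x=-1.656: |R|=1.26364 >1
  x=-1.525: |R|=1.10294 >1
Interval (-1.4286, 0).

z* = -1.4286.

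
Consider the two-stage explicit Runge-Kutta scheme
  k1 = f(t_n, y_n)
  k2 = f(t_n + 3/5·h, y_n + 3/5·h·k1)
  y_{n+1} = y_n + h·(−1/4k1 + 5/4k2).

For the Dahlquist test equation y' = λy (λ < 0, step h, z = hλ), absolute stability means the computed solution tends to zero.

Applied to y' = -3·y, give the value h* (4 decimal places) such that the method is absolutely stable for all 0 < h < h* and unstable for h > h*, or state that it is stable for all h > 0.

Test eqn y'=λy, z=hλ:
  k1=λy_n ⇒ h·k1=z·y_n;  k2=λ(1+3/5z)y_n ⇒ h·k2=z(1+3/5z)y_n
  y_{n+1}/y_n = 1 − 1/4z + 5/4z(1+3/5z) = 1 + z + 3/4z²
  Hence R(z) = 1 + z + 3/4z².

Solve |R(x)|<1 on ℝ⁻.
x=-1.3: |R|=0.9675
R=1: x+3/4x²=0 ⇒ x=−4/3=-1.3333; min R=1−1/(4·3/4)=0.6667>−1
Confirm numerically:
  x=-1.187: |R|=0.86973 <1
  x=-1.069: |R|=0.78807 <1
  x=-0.815: |R|=0.68317 <1
  x=-0.806: |R|=0.68123 <1
  x=-1.907: |R|=1.82049 >1
  x=-1.535: |R|=1.23217 >1
Interval (-1.3333, 0).

(-1.3333,0); λ=-3 ⇒ h* = (4/3)/3 = 0.4444.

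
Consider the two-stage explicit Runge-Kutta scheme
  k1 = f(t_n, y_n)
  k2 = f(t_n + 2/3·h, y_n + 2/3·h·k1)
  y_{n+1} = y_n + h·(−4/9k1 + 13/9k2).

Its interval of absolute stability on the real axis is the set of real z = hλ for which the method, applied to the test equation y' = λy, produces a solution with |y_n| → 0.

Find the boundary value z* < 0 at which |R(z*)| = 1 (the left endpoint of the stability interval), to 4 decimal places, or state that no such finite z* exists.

Set f=λy, z=hλ:
  k1=λy_n ⇒ h·k1=z·y_n;  k2=λ(1+2/3z)y_n ⇒ h·k2=z(1+2/3z)y_n
  y_{n+1}/y_n = 1 − 4/9z + 13/9z(1+2/3z) = 1 + z + 26/27z²
  R(z) = 1 + z + 26/27z².

Boundary: |R(x)|=1, x<0.
x=-1.68: |R|=2.0379
R=1: x+26/27x²=0 ⇒ x=−27/26=-1.0385; min R=1−1/(4·26/27)=0.7404>−1
Confirm numerically:
  x=-0.716: |R|=0.77767 <1
  x=-0.582: |R|=0.74418 <1
  x=-0.495: |R|=0.74095 <1
  x=-1.349: |R|=1.40340 >1
  x=-1.257: |R|=1.26453 >1
  x=-1.179: |R|=1.15956 >1
Interval (-1.0385, 0).

z* = -1.0385.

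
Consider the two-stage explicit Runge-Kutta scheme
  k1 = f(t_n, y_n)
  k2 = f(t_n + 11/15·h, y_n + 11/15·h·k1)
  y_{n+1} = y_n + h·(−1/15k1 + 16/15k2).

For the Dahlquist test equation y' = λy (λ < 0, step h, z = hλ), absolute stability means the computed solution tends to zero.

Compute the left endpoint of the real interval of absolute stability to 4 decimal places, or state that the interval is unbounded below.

z* = -1.2784.

With y'=λy (z=hλ):
  k1=λy_n ⇒ h·k1=z·y_n;  k2=λ(1+11/15z)y_n ⇒ h·k2=z(1+11/15z)y_n
  y_{n+1}/y_n = 1 − 1/15z + 16/15z(1+11/15z) = 1 + z + 176/225z²
  so R(z) = 1 + z + 176/225z².

Need |R(x)|<1, x<0.
x=-0.8: |R|=0.7006
R=1: x+176/225x²=0 ⇒ x=−225/176=-1.2784; min R=1−1/(4·176/225)=0.6804>−1
Confirm numerically:
  x=-1.217: |R|=0.94154 <1
  x=-1.179: |R|=0.90832 <1
  x=-1.085: |R|=0.83585 <1
  x=-0.752: |R|=0.69035 <1
  x=-1.796: |R|=1.72715 >1
  x=-1.369: |R|=1.09701 >1
  x=-1.315: |R|=1.03764 >1
Stable set (-1.2784, 0).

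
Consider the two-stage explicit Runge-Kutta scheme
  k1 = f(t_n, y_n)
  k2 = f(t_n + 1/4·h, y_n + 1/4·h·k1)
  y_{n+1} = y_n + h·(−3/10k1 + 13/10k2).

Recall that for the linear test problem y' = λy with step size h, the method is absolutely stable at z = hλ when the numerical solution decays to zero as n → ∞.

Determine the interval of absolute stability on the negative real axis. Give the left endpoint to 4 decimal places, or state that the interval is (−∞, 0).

Test eqn y'=λy, z=hλ:
  k1=λy_n ⇒ h·k1=z·y_n;  k2=λ(1+1/4z)y_n ⇒ h·k2=z(1+1/4z)y_n
  y_{n+1}/y_n = 1 − 3/10z + 13/10z(1+1/4z) = 1 + z + 13/40z²
  R(z) = 1 + z + 13/40z².

Solve |R(x)|<1 on ℝ⁻.
x=-0.7: |R|=0.4593
R=1: x+13/40x²=0 ⇒ x=−40/13=-3.0769; min R=1−1/(4·13/40)=0.2308>−1
Confirm numerically:
  x=-2.540: |R|=0.55677 <1
  x=-2.260: |R|=0.39997 <1
  x=-2.135: |R|=0.34642 <1
  x=-1.444: |R|=0.23367 <1
  x=-3.612: |R|=1.62813 >1
  x=-3.577: |R|=1.58135 >1
  x=-3.335: |R|=1.27972 >1
Interval (-3.0769, 0).

(-3.0769, 0).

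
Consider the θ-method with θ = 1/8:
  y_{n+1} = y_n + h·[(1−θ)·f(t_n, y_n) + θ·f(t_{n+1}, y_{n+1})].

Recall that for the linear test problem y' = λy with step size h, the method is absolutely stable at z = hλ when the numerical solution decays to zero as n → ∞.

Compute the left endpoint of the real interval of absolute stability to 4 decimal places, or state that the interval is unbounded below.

On y'=λy, z=hλ:
  y_{n+1} = y_n + z·[7/8·y_n + 1/8·y_{n+1}] ⇒ (1 − 1/8z)y_{n+1} = (1 + 7/8z)y_n
  R(z) = (1 + 7/8z)/(1 − 1/8z).

Boundary: |R(x)|=1, x<0.
x=-1.06: |R|=0.0640
R=−1: 1+7/8x = −1+1/8x ⇒ -3/4x=2 ⇒ x=2/(-3/4)=-2.6667
Confirm numerically:
  x=-2.528: |R|=0.92097 <1
  x=-2.299: |R|=0.78580 <1
  x=-1.710: |R|=0.40886 <1
  x=-3.073: |R|=1.22018 >1
  x=-2.927: |R|=1.14295 >1
  x=-2.921: |R|=1.13973 >1
Stable set (-2.6667, 0).

left endpoint -2.6667.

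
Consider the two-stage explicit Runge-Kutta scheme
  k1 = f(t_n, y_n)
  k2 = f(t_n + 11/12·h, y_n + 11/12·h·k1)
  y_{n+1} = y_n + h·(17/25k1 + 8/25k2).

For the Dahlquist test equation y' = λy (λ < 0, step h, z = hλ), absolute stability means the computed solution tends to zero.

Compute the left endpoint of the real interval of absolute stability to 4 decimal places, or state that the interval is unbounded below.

left endpoint -3.4091.

Set f=λy, z=hλ:
  k1=λy_n ⇒ h·k1=z·y_n;  k2=λ(1+11/12z)y_n ⇒ h·k2=z(1+11/12z)y_n
  y_{n+1}/y_n = 1 + 17/25z + 8/25z(1+11/12z) = 1 + z + 22/75z²
  so R(z) = 1 + z + 22/75z².

Find x<0 with |R(x)|<1.
x=-1.77: |R|=0.1490
R=1: x+22/75x²=0 ⇒ x=−75/22=-3.4091; min R=1−1/(4·22/75)=0.1477>−1
Confirm numerically:
  x=-2.593: |R|=0.37927 <1
  x=-1.854: |R|=0.15428 <1
  x=-1.590: |R|=0.15158 <1
  x=-1.450: |R|=0.16673 <1
  x=-3.997: |R|=1.68930 >1
  x=-3.904: |R|=1.56676 >1
  x=-3.480: |R|=1.07238 >1
Stable set (-3.4091, 0).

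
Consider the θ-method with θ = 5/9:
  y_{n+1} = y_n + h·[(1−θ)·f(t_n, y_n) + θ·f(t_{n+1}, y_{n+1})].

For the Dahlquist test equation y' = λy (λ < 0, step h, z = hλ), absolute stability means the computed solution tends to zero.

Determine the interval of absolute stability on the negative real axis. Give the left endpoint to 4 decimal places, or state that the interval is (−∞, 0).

interval (−∞, 0).

On y'=λy, z=hλ:
  y_{n+1} = y_n + z·[4/9·y_n + 5/9·y_{n+1}] ⇒ (1 − 5/9z)y_{n+1} = (1 + 4/9z)y_n
  R(z) = (1 + 4/9z)/(1 − 5/9z).

Solve |R(x)|<1 on ℝ⁻.
x=-1.8: |R|=0.1000
x=-2: |R|=0.0526
x=-10: |R|=0.5254
x=-100: |R|=0.7682
θ=5/9≥1/2 ⇒ |1+4/9x|<|1−5/9x| ∀x<0 ⇒ stable on all of ℝ⁻.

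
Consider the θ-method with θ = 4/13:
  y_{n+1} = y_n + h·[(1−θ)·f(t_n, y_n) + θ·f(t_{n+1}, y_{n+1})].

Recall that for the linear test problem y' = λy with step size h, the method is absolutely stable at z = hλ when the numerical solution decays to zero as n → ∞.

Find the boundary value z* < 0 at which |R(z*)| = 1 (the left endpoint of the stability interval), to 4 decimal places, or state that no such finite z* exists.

z* = -5.2000.

With y'=λy (z=hλ):
  y_{n+1} = y_n + z·[9/13·y_n + 4/13·y_{n+1}] ⇒ (1 − 4/13z)y_{n+1} = (1 + 9/13z)y_n
  R(z) = (1 + 9/13z)/(1 − 4/13z).

Need |R(x)|<1, x<0.
x=-0.41: |R|=0.6359
R=−1: 1+9/13x = −1+4/13x ⇒ -5/13x=2 ⇒ x=2/(-5/13)=-5.2000
Confirm numerically:
  x=-3.493: |R|=0.68356 <1
  x=-2.890: |R|=0.52972 <1
  x=-2.124: |R|=0.28452 <1
  x=-5.662: |R|=1.06480 >1
  x=-5.484: |R|=1.04065 >1
So |R|<1 on (-5.2000, 0).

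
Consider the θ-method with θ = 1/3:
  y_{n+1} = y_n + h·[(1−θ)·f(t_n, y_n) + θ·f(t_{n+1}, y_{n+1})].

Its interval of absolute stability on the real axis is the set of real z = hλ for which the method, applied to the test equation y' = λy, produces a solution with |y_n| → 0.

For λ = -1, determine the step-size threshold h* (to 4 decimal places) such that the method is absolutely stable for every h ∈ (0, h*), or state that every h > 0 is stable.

(-6.0000,0); λ=-1 ⇒ h* = (6)/1 = 6.0000.

Test eqn y'=λy, z=hλ:
  y_{n+1} = y_n + z·[2/3·y_n + 1/3·y_{n+1}] ⇒ (1 − 1/3z)y_{n+1} = (1 + 2/3z)y_n
  ⇒ R(z) = (1 + 2/3z)/(1 − 1/3z).

Need |R(x)|<1, x<0.
x=-1.45: |R|=0.0225
R=−1: 1+2/3x = −1+1/3x ⇒ -1/3x=2 ⇒ x=2/(-1/3)=-6.0000
Confirm numerically:
  x=-5.296: |R|=0.91514 <1
  x=-2.867: |R|=0.46600 <1
  x=-2.778: |R|=0.44237 <1
  x=-2.728: |R|=0.42877 <1
  x=-6.571: |R|=1.05966 >1
  x=-6.424: |R|=1.04499 >1
  x=-6.222: |R|=1.02407 >1
So |R|<1 on (-6.0000, 0).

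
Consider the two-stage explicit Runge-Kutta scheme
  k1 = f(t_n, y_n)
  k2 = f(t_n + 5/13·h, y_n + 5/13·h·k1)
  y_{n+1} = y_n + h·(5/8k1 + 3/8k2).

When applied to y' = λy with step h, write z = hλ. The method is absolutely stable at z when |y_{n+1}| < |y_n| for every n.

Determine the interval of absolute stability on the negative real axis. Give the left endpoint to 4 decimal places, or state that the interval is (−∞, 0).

z∈(-6.9333,0).

On y'=λy, z=hλ:
  k1=λy_n ⇒ h·k1=z·y_n;  k2=λ(1+5/13z)y_n ⇒ h·k2=z(1+5/13z)y_n
  y_{n+1}/y_n = 1 + 5/8z + 3/8z(1+5/13z) = 1 + z + 15/104z²
  so R(z) = 1 + z + 15/104z².

Solve |R(x)|<1 on ℝ⁻.
x=-1.77: |R|=0.3181
R=1: x+15/104x²=0 ⇒ x=−104/15=-6.9333; min R=1−1/(4·15/104)=-0.7333>−1
Confirm numerically:
  x=-5.988: |R|=0.18356 <1
  x=-5.763: |R|=0.02722 <1
  x=-5.619: |R|=0.06518 <1
  x=-3.478: |R|=0.73331 <1
  x=-7.339: |R|=1.42940 >1
  x=-7.226: |R|=1.30502 >1
Interval (-6.9333, 0).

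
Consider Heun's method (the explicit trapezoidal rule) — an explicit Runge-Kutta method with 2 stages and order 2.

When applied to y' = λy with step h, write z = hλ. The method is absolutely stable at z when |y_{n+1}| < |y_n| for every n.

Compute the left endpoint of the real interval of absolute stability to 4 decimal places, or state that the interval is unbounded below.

On y'=λy, z=hλ:
  order 2, 2-stage ⇒ R(z)=1+z+z^2/2
  (e.g. R(-0.52)=0.61520, |R|=0.61520)

Find x<0 with |R(x)|<1.
x=-0.52: |R|=0.6152
|R(-2.22)|=1.2442 |R(-1.63)|=0.6985 |R(-0.62)|=0.5722
Bisect:
  x_lo=-2.5564 |R|=1.7112  x_hi=-0.0787 |R|=0.9244
  mid=-1.31755 |R|=0.55042 →hi
  mid=-1.93697 |R|=0.93895 →hi
  mid=-2.24667 |R|=1.27709 →lo
  mid=-2.09182 |R|=1.09603 →lo
  mid=-2.01439 |R|=1.01450 →lo
  mid=-1.97568 |R|=0.97597 →hi
  mid=-1.99504 |R|=0.99505 →hi
  mid=-2.00471 |R|=1.00472 →lo
  mid=-1.99987 |R|=0.99987 →hi
  mid=-2.00229 |R|=1.00230 →lo
  ...
  [-2.00003,-1.99987] ⇒ x*=-2.0000
So |R|<1 on (-2.0000, 0).

left endpoint -2.0000.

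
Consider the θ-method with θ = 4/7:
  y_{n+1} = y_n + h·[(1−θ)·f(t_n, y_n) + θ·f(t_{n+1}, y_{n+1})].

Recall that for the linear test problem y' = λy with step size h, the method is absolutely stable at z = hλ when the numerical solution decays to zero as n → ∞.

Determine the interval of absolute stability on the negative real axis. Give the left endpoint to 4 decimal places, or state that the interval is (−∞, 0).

Set f=λy, z=hλ:
  y_{n+1} = y_n + z·[3/7·y_n + 4/7·y_{n+1}] ⇒ (1 − 4/7z)y_{n+1} = (1 + 3/7z)y_n
  Hence R(z) = (1 + 3/7z)/(1 − 4/7z).

Find x<0 with |R(x)|<1.
x=-0.86: |R|=0.4234
x=-2: |R|=0.0667
x=-10: |R|=0.4894
x=-100: |R|=0.7199
θ=4/7≥1/2 ⇒ |1+3/7x|<|1−4/7x| ∀x<0 ⇒ stable on all of ℝ⁻.

(−∞, 0) — no finite endpoint.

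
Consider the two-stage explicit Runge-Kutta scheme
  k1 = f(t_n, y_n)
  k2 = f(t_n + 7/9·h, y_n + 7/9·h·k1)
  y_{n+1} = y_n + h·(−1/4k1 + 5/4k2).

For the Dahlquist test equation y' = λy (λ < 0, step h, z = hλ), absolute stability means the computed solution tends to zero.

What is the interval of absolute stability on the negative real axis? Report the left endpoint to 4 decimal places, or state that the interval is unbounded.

Set f=λy, z=hλ:
  k1=λy_n ⇒ h·k1=z·y_n;  k2=λ(1+7/9z)y_n ⇒ h·k2=z(1+7/9z)y_n
  y_{n+1}/y_n = 1 − 1/4z + 5/4z(1+7/9z) = 1 + z + 35/36z²
  Hence R(z) = 1 + z + 35/36z².

Solve |R(x)|<1 on ℝ⁻.
x=-0.45: |R|=0.7469
R=1: x+35/36x²=0 ⇒ x=−36/35=-1.0286; min R=1−1/(4·35/36)=0.7429>−1
Confirm numerically:
  x=-0.903: |R|=0.88976 <1
  x=-0.824: |R|=0.83612 <1
  x=-0.692: |R|=0.77356 <1
  x=-1.467: |R|=1.62531 >1
  x=-1.271: |R|=1.29957 >1
  x=-1.088: |R|=1.06286 >1
Stable set (-1.0286, 0).

(-1.0286, 0).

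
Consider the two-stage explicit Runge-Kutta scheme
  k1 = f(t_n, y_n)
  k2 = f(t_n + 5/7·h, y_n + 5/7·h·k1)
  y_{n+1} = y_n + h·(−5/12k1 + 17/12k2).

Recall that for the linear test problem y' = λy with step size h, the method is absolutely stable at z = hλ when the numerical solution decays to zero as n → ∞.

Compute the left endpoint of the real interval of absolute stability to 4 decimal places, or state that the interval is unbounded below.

Set f=λy, z=hλ:
  k1=λy_n ⇒ h·k1=z·y_n;  k2=λ(1+5/7z)y_n ⇒ h·k2=z(1+5/7z)y_n
  y_{n+1}/y_n = 1 − 5/12z + 17/12z(1+5/7z) = 1 + z + 85/84z²
  Hence R(z) = 1 + z + 85/84z².

Need |R(x)|<1, x<0.
x=-0.84: |R|=0.8740
R=1: x+85/84x²=0 ⇒ x=−84/85=-0.9882; min R=1−1/(4·85/84)=0.7529>−1
Confirm numerically:
  x=-0.920: |R|=0.93648 <1
  x=-0.918: |R|=0.93476 <1
  x=-0.530: |R|=0.75424 <1
  x=-0.502: |R|=0.75300 <1
  x=-1.588: |R|=1.96376 >1
  x=-1.519: |R|=1.81583 >1
  x=-1.238: |R|=1.31289 >1
Interval (-0.9882, 0).

left endpoint -0.9882.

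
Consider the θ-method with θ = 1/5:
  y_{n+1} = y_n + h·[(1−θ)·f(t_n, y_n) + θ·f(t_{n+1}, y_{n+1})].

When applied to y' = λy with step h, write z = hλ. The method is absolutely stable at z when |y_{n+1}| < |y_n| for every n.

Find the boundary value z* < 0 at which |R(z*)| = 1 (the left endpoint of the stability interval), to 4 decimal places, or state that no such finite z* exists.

Set f=λy, z=hλ:
  y_{n+1} = y_n + z·[4/5·y_n + 1/5·y_{n+1}] ⇒ (1 − 1/5z)y_{n+1} = (1 + 4/5z)y_n
  R(z) = (1 + 4/5z)/(1 − 1/5z).

Need |R(x)|<1, x<0.
x=-0.73: |R|=0.3630
R=−1: 1+4/5x = −1+1/5x ⇒ -3/5x=2 ⇒ x=2/(-3/5)=-3.3333
Confirm numerically:
  x=-3.240: |R|=0.96602 <1
  x=-2.824: |R|=0.80470 <1
  x=-1.880: |R|=0.36628 <1
  x=-1.589: |R|=0.20580 <1
  x=-3.851: |R|=1.17546 >1
  x=-3.797: |R|=1.15812 >1
So |R|<1 on (-3.3333, 0).

z* = -3.3333.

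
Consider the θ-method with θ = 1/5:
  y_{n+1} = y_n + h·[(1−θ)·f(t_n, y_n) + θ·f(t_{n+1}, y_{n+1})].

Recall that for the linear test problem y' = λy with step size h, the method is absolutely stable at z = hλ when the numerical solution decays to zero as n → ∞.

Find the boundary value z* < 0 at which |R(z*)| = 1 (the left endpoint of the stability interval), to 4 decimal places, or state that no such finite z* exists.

left endpoint -3.3333.

With y'=λy (z=hλ):
  y_{n+1} = y_n + z·[4/5·y_n + 1/5·y_{n+1}] ⇒ (1 − 1/5z)y_{n+1} = (1 + 4/5z)y_n
  R(z) = (1 + 4/5z)/(1 − 1/5z).

Solve |R(x)|<1 on ℝ⁻.
x=-1.7: |R|=0.2687
R=−1: 1+4/5x = −1+1/5x ⇒ -3/5x=2 ⇒ x=2/(-3/5)=-3.3333
Confirm numerically:
  x=-3.204: |R|=0.95271 <1
  x=-2.913: |R|=0.84064 <1
  x=-2.459: |R|=0.64834 <1
  x=-2.127: |R|=0.49221 <1
  x=-3.658: |R|=1.11250 >1
  x=-3.479: |R|=1.05154 >1
Interval (-3.3333, 0).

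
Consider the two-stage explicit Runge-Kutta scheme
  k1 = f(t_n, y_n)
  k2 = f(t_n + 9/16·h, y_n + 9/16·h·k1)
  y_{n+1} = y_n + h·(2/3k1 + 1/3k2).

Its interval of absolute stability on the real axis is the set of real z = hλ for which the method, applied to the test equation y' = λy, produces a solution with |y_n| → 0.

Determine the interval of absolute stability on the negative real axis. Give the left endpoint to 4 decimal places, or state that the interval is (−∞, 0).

z∈(-5.3333,0).

With y'=λy (z=hλ):
  k1=λy_n ⇒ h·k1=z·y_n;  k2=λ(1+9/16z)y_n ⇒ h·k2=z(1+9/16z)y_n
  y_{n+1}/y_n = 1 + 2/3z + 1/3z(1+9/16z) = 1 + z + 3/16z²
  ⇒ R(z) = 1 + z + 3/16z².

Need |R(x)|<1, x<0.
x=-1: |R|=0.1875
R=1: x+3/16x²=0 ⇒ x=−16/3=-5.3333; min R=1−1/(4·3/16)=-0.3333>−1
Confirm numerically:
  x=-4.138: |R|=0.07257 <1
  x=-4.081: |R|=0.04173 <1
  x=-3.613: |R|=0.16542 <1
  x=-5.865: |R|=1.58467 >1
  x=-5.402: |R|=1.06955 >1
Interval (-5.3333, 0).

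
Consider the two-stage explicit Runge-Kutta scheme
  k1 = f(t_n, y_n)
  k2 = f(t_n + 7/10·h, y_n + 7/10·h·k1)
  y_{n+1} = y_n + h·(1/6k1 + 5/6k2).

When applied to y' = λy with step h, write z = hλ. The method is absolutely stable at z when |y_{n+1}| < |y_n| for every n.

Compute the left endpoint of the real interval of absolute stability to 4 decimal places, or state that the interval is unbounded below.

With y'=λy (z=hλ):
  k1=λy_n ⇒ h·k1=z·y_n;  k2=λ(1+7/10z)y_n ⇒ h·k2=z(1+7/10z)y_n
  y_{n+1}/y_n = 1 + 1/6z + 5/6z(1+7/10z) = 1 + z + 7/12z²
  R(z) = 1 + z + 7/12z².

Boundary: |R(x)|=1, x<0.
x=-0.62: |R|=0.6042
R=1: x+7/12x²=0 ⇒ x=−12/7=-1.7143; min R=1−1/(4·7/12)=0.5714>−1
Confirm numerically:
  x=-1.315: |R|=0.69371 <1
  x=-0.947: |R|=0.57614 <1
  x=-0.851: |R|=0.57145 <1
  x=-2.305: |R|=1.79426 >1
  x=-2.137: |R|=1.52695 >1
  x=-1.939: |R|=1.25417 >1
Stable set (-1.7143, 0).

left endpoint -1.7143.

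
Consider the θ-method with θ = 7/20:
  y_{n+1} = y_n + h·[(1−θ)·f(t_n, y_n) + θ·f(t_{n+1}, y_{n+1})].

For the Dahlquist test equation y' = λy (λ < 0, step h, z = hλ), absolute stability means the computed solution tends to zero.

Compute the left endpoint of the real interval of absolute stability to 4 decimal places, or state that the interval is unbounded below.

On y'=λy, z=hλ:
  y_{n+1} = y_n + z·[13/20·y_n + 7/20·y_{n+1}] ⇒ (1 − 7/20z)y_{n+1} = (1 + 13/20z)y_n
  ⇒ R(z) = (1 + 13/20z)/(1 − 7/20z).

Need |R(x)|<1, x<0.
x=-1.2: |R|=0.1549
R=−1: 1+13/20x = −1+7/20x ⇒ -3/10x=2 ⇒ x=2/(-3/10)=-6.6667
Confirm numerically:
  x=-6.148: |R|=0.95063 <1
  x=-5.643: |R|=0.89677 <1
  x=-3.306: |R|=0.53261 <1
  x=-6.866: |R|=1.01757 >1
  x=-6.817: |R|=1.01332 >1
Interval (-6.6667, 0).

z* = -6.6667.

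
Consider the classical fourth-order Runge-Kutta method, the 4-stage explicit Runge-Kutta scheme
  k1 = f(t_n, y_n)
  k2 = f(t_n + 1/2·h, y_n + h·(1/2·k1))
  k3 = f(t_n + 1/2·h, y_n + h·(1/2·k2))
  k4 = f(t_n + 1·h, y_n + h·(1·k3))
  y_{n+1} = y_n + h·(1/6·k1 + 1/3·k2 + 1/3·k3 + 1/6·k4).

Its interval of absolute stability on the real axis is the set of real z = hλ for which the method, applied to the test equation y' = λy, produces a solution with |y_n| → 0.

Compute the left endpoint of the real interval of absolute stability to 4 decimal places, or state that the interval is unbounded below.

With y'=λy (z=hλ):
  order 4, 4-stage ⇒ R(z)=1+z+z^2/2+z^3/6+z^4/24
  (e.g. R(-1.09)=0.34703, |R|=0.34703)

Solve |R(x)|<1 on ℝ⁻.
x=-1.09: |R|=0.3470
|R(-1.88)|=0.3003 |R(-0.95)|=0.3923 |R(-0.9)|=0.4108
Bisect:
  x_lo=-3.6296 |R|=3.2193  x_hi=-0.1005 |R|=0.9044
  mid=-1.86504 |R|=0.29706 →hi
  mid=-2.74730 |R|=0.94421 →hi
  mid=-3.18843 |R|=1.79852 →lo
  mid=-2.96786 |R|=1.31201 →lo
  mid=-2.85758 |R|=1.11457 →lo
  mid=-2.80244 |R|=1.02616 →lo
  mid=-2.77487 |R|=0.98440 →hi
  mid=-2.78865 |R|=1.00508 →lo
  mid=-2.78176 |R|=0.99469 →hi
  ...
  [-2.78542,-2.78521] ⇒ x*=-2.7853
Interval (-2.7853, 0).

z* = -2.7853.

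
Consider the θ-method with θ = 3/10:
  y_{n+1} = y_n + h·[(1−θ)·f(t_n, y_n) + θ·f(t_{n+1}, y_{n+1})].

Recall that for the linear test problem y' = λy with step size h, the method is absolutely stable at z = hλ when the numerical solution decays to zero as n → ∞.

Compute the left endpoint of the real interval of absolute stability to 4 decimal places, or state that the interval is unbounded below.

left endpoint -5.0000.

Set f=λy, z=hλ:
  y_{n+1} = y_n + z·[7/10·y_n + 3/10·y_{n+1}] ⇒ (1 − 3/10z)y_{n+1} = (1 + 7/10z)y_n
  Hence R(z) = (1 + 7/10z)/(1 − 3/10z).

Solve |R(x)|<1 on ℝ⁻.
x=-1.37: |R|=0.0291
R=−1: 1+7/10x = −1+3/10x ⇒ -2/5x=2 ⇒ x=2/(-2/5)=-5.0000
Confirm numerically:
  x=-4.181: |R|=0.85468 <1
  x=-3.247: |R|=0.64480 <1
  x=-2.950: |R|=0.56499 <1
  x=-2.641: |R|=0.47353 <1
  x=-5.203: |R|=1.03171 >1
  x=-5.026: |R|=1.00415 >1
Stable set (-5.0000, 0).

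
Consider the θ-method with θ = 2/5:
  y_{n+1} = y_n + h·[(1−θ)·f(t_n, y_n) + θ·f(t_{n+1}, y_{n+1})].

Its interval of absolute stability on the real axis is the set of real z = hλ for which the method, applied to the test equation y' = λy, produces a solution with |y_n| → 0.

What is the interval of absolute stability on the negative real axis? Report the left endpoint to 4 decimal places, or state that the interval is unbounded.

(-10.0000, 0).

Set f=λy, z=hλ:
  y_{n+1} = y_n + z·[3/5·y_n + 2/5·y_{n+1}] ⇒ (1 − 2/5z)y_{n+1} = (1 + 3/5z)y_n
  so R(z) = (1 + 3/5z)/(1 − 2/5z).

Need |R(x)|<1, x<0.
x=-0.86: |R|=0.3601
R=−1: 1+3/5x = −1+2/5x ⇒ -1/5x=2 ⇒ x=2/(-1/5)=-10.0000
Confirm numerically:
  x=-9.548: |R|=0.98124 <1
  x=-8.811: |R|=0.94744 <1
  x=-6.138: |R|=0.77645 <1
  x=-10.486: |R|=1.01871 >1
  x=-10.318: |R|=1.01240 >1
  x=-10.104: |R|=1.00413 >1
Stable set (-10.0000, 0).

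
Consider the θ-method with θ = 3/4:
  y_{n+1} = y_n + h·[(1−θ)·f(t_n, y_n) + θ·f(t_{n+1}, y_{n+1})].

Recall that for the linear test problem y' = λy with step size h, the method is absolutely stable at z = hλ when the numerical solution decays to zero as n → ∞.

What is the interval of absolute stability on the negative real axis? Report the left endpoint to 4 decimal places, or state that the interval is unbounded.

On y'=λy, z=hλ:
  y_{n+1} = y_n + z·[1/4·y_n + 3/4·y_{n+1}] ⇒ (1 − 3/4z)y_{n+1} = (1 + 1/4z)y_n
  Hence R(z) = (1 + 1/4z)/(1 − 3/4z).

Find x<0 with |R(x)|<1.
x=-1.57: |R|=0.2790
x=-2: |R|=0.2000
x=-10: |R|=0.1765
x=-100: |R|=0.3158
θ=3/4≥1/2 ⇒ |1+1/4x|<|1−3/4x| ∀x<0 ⇒ stable on all of ℝ⁻.

(−∞, 0) — no finite endpoint.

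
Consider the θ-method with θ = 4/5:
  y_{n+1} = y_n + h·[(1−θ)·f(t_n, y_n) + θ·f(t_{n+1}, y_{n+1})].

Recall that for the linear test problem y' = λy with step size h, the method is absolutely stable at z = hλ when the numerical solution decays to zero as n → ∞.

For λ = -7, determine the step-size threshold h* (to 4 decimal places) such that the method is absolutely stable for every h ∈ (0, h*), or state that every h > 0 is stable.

On y'=λy, z=hλ:
  y_{n+1} = y_n + z·[1/5·y_n + 4/5·y_{n+1}] ⇒ (1 − 4/5z)y_{n+1} = (1 + 1/5z)y_n
  so R(z) = (1 + 1/5z)/(1 − 4/5z).

Need |R(x)|<1, x<0.
x=-1.41: |R|=0.3374
x=-2: |R|=0.2308
x=-10: |R|=0.1111
x=-100: |R|=0.2346
θ=4/5≥1/2 ⇒ |1+1/5x|<|1−4/5x| ∀x<0 ⇒ interval (−∞,0).

interval (−∞, 0). Any h>0 works for λ=-7.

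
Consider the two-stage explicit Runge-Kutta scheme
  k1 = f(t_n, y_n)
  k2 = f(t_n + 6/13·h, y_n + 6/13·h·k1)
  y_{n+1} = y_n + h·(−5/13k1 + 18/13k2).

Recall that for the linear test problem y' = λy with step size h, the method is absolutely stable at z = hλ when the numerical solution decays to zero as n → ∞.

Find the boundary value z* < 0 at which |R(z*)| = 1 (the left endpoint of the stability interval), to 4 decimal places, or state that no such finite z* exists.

left endpoint -1.5648.

Test eqn y'=λy, z=hλ:
  k1=λy_n ⇒ h·k1=z·y_n;  k2=λ(1+6/13z)y_n ⇒ h·k2=z(1+6/13z)y_n
  y_{n+1}/y_n = 1 − 5/13z + 18/13z(1+6/13z) = 1 + z + 108/169z²
  R(z) = 1 + z + 108/169z².

Solve |R(x)|<1 on ℝ⁻.
x=-1.3: |R|=0.7800
R=1: x+108/169x²=0 ⇒ x=−169/108=-1.5648; min R=1−1/(4·108/169)=0.6088>−1
Confirm numerically:
  x=-1.489: |R|=0.92786 <1
  x=-1.461: |R|=0.90307 <1
  x=-0.728: |R|=0.61069 <1
  x=-0.651: |R|=0.61983 <1
  x=-2.088: |R|=1.69811 >1
  x=-1.742: |R|=1.19725 >1
  x=-1.713: |R|=1.16222 >1
So |R|<1 on (-1.5648, 0).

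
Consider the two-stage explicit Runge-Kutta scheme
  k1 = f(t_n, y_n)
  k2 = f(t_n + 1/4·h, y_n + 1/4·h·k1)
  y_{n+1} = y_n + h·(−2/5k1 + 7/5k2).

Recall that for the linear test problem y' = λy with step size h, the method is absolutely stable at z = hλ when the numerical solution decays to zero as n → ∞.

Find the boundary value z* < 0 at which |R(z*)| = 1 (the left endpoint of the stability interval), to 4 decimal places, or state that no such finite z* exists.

On y'=λy, z=hλ:
  k1=λy_n ⇒ h·k1=z·y_n;  k2=λ(1+1/4z)y_n ⇒ h·k2=z(1+1/4z)y_n
  y_{n+1}/y_n = 1 − 2/5z + 7/5z(1+1/4z) = 1 + z + 7/20z²
  Hence R(z) = 1 + z + 7/20z².

Boundary: |R(x)|=1, x<0.
x=-1.19: |R|=0.3056
R=1: x+7/20x²=0 ⇒ x=−20/7=-2.8571; min R=1−1/(4·7/20)=0.2857>−1
Confirm numerically:
  x=-2.370: |R|=0.59591 <1
  x=-2.061: |R|=0.42570 <1
  x=-1.879: |R|=0.35672 <1
  x=-1.803: |R|=0.33478 <1
  x=-3.252: |R|=1.44943 >1
  x=-3.159: |R|=1.33375 >1
So |R|<1 on (-2.8571, 0).

z* = -2.8571.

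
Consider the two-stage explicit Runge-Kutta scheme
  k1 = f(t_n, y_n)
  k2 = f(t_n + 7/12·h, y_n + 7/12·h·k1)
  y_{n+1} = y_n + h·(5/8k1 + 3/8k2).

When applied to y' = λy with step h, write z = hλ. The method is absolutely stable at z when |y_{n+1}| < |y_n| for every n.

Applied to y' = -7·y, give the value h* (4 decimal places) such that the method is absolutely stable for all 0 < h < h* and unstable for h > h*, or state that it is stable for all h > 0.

(-4.5714,0); λ=-7 ⇒ h* = (32/7)/7 = 0.6531.

Test eqn y'=λy, z=hλ:
  k1=λy_n ⇒ h·k1=z·y_n;  k2=λ(1+7/12z)y_n ⇒ h·k2=z(1+7/12z)y_n
  y_{n+1}/y_n = 1 + 5/8z + 3/8z(1+7/12z) = 1 + z + 7/32z²
  R(z) = 1 + z + 7/32z².

Find x<0 with |R(x)|<1.
x=-1.01: |R|=0.2131
R=1: x+7/32x²=0 ⇒ x=−32/7=-4.5714; min R=1−1/(4·7/32)=-0.1429>−1
Confirm numerically:
  x=-3.357: |R|=0.10819 <1
  x=-3.053: |R|=0.01407 <1
  x=-2.834: |R|=0.07710 <1
  x=-2.090: |R|=0.13448 <1
  x=-5.150: |R|=1.65180 >1
  x=-4.837: |R|=1.28100 >1
  x=-4.797: |R|=1.23670 >1
Interval (-4.5714, 0).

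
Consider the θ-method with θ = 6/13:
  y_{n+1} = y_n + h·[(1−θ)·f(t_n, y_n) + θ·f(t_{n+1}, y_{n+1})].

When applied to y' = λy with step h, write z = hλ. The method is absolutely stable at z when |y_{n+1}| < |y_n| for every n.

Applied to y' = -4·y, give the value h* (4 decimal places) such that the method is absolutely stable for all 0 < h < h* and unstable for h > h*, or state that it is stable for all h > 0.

(-26.0000,0); λ=-4 ⇒ h* = (26)/4 = 6.5000.

Set f=λy, z=hλ:
  y_{n+1} = y_n + z·[7/13·y_n + 6/13·y_{n+1}] ⇒ (1 − 6/13z)y_{n+1} = (1 + 7/13z)y_n
  so R(z) = (1 + 7/13z)/(1 − 6/13z).

Find x<0 with |R(x)|<1.
x=-0.83: |R|=0.3999
R=−1: 1+7/13x = −1+6/13x ⇒ -1/13x=2 ⇒ x=2/(-1/13)=-26.0000
Confirm numerically:
  x=-24.332: |R|=0.98951 <1
  x=-14.706: |R|=0.88844 <1
  x=-10.412: |R|=0.79346 <1
  x=-26.234: |R|=1.00137 >1
  x=-26.214: |R|=1.00126 >1
So |R|<1 on (-26.0000, 0).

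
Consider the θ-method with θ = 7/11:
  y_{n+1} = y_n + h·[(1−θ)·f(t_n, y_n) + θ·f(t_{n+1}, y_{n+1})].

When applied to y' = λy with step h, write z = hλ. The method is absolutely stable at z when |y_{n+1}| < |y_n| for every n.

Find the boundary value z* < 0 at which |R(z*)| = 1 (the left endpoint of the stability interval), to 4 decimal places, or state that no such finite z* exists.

Test eqn y'=λy, z=hλ:
  y_{n+1} = y_n + z·[4/11·y_n + 7/11·y_{n+1}] ⇒ (1 − 7/11z)y_{n+1} = (1 + 4/11z)y_n
  so R(z) = (1 + 4/11z)/(1 − 7/11z).

Solve |R(x)|<1 on ℝ⁻.
x=-0.91: |R|=0.4237
x=-2: |R|=0.1200
x=-10: |R|=0.3580
x=-100: |R|=0.5471
θ=7/11≥1/2 ⇒ |1+4/11x|<|1−7/11x| ∀x<0 ⇒ unbounded interval.

interval (−∞, 0).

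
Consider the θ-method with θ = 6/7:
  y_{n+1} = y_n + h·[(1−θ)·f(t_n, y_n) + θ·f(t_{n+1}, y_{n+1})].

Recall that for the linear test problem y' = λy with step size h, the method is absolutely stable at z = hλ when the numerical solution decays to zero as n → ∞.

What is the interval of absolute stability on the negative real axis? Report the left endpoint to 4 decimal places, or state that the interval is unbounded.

Test eqn y'=λy, z=hλ:
  y_{n+1} = y_n + z·[1/7·y_n + 6/7·y_{n+1}] ⇒ (1 − 6/7z)y_{n+1} = (1 + 1/7z)y_n
  R(z) = (1 + 1/7z)/(1 − 6/7z).

Solve |R(x)|<1 on ℝ⁻.
x=-0.89: |R|=0.4951
x=-2: |R|=0.2632
x=-10: |R|=0.0448
x=-100: |R|=0.1532
θ=6/7≥1/2 ⇒ |1+1/7x|<|1−6/7x| ∀x<0 ⇒ unbounded interval.

interval (−∞, 0).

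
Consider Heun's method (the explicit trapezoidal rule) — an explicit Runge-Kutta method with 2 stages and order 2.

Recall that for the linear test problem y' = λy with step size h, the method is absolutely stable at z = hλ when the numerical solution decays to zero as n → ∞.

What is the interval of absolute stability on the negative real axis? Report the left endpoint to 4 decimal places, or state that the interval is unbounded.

With y'=λy (z=hλ):
  order 2, 2-stage ⇒ R(z)=1+z+z^2/2
  (e.g. R(-0.38)=0.69220, |R|=0.69220)

Find x<0 with |R(x)|<1.
x=-0.38: |R|=0.6922
|R(-1.65)|=0.7112 |R(-1.48)|=0.6152 |R(-0.98)|=0.5002
Bisect:
  x_lo=-2.7416 |R|=2.0165  x_hi=-0.2345 |R|=0.7930
  mid=-1.48801 |R|=0.61908 →hi
  mid=-2.11479 |R|=1.12138 →lo
  mid=-1.80140 |R|=0.82112 →hi
  mid=-1.95810 |R|=0.95898 →hi
  mid=-2.03644 |R|=1.03711 →lo
  mid=-1.99727 |R|=0.99728 →hi
  mid=-2.01686 |R|=1.01700 →lo
  ...
  [-2.00003,-1.99987] ⇒ x*=-2.0000
Interval (-2.0000, 0).

(-2.0000, 0).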